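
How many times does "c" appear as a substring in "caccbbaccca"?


Searching for "c" in "caccbbaccca"
Scanning each position:
  Position 0: "c" => MATCH
  Position 1: "a" => no
  Position 2: "c" => MATCH
  Position 3: "c" => MATCH
  Position 4: "b" => no
  Position 5: "b" => no
  Position 6: "a" => no
  Position 7: "c" => MATCH
  Position 8: "c" => MATCH
  Position 9: "c" => MATCH
  Position 10: "a" => no
Total occurrences: 6

6


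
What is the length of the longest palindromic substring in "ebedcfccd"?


Input: "ebedcfccd"
Checking substrings for palindromes:
  [0:3] "ebe" (len 3) => palindrome
  [4:7] "cfc" (len 3) => palindrome
  [6:8] "cc" (len 2) => palindrome
Longest palindromic substring: "ebe" with length 3

3


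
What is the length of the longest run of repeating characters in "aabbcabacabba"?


Input: "aabbcabacabba"
Scanning for longest run:
  Position 1 ('a'): continues run of 'a', length=2
  Position 2 ('b'): new char, reset run to 1
  Position 3 ('b'): continues run of 'b', length=2
  Position 4 ('c'): new char, reset run to 1
  Position 5 ('a'): new char, reset run to 1
  Position 6 ('b'): new char, reset run to 1
  Position 7 ('a'): new char, reset run to 1
  Position 8 ('c'): new char, reset run to 1
  Position 9 ('a'): new char, reset run to 1
  Position 10 ('b'): new char, reset run to 1
  Position 11 ('b'): continues run of 'b', length=2
  Position 12 ('a'): new char, reset run to 1
Longest run: 'a' with length 2

2


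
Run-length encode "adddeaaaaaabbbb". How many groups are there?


Input: adddeaaaaaabbbb
Scanning for consecutive runs:
  Group 1: 'a' x 1 (positions 0-0)
  Group 2: 'd' x 3 (positions 1-3)
  Group 3: 'e' x 1 (positions 4-4)
  Group 4: 'a' x 6 (positions 5-10)
  Group 5: 'b' x 4 (positions 11-14)
Total groups: 5

5


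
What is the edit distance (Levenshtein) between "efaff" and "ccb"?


Computing edit distance: "efaff" -> "ccb"
DP table:
           c    c    b
      0    1    2    3
  e   1    1    2    3
  f   2    2    2    3
  a   3    3    3    3
  f   4    4    4    4
  f   5    5    5    5
Edit distance = dp[5][3] = 5

5


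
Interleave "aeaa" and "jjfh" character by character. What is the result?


Interleaving "aeaa" and "jjfh":
  Position 0: 'a' from first, 'j' from second => "aj"
  Position 1: 'e' from first, 'j' from second => "ej"
  Position 2: 'a' from first, 'f' from second => "af"
  Position 3: 'a' from first, 'h' from second => "ah"
Result: ajejafah

ajejafah


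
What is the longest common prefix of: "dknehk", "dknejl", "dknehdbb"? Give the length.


Words: dknehk, dknejl, dknehdbb
  Position 0: all 'd' => match
  Position 1: all 'k' => match
  Position 2: all 'n' => match
  Position 3: all 'e' => match
  Position 4: ('h', 'j', 'h') => mismatch, stop
LCP = "dkne" (length 4)

4


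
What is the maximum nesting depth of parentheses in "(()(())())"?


Input: "(()(())())"
Tracking depth:
  Position 0 '(': depth becomes 1
  Position 1 '(': depth becomes 2
  Position 2 ')': depth becomes 1
  Position 3 '(': depth becomes 2
  Position 4 '(': depth becomes 3
  Position 5 ')': depth becomes 2
  Position 6 ')': depth becomes 1
  Position 7 '(': depth becomes 2
  Position 8 ')': depth becomes 1
  Position 9 ')': depth becomes 0
Maximum depth reached: 3

3


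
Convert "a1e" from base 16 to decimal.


Input: "a1e" in base 16
Positional expansion:
  Digit 'a' (value 10) x 16^2 = 2560
  Digit '1' (value 1) x 16^1 = 16
  Digit 'e' (value 14) x 16^0 = 14
Sum = 2590

2590


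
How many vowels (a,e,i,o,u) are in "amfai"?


Input: amfai
Checking each character:
  'a' at position 0: vowel (running total: 1)
  'm' at position 1: consonant
  'f' at position 2: consonant
  'a' at position 3: vowel (running total: 2)
  'i' at position 4: vowel (running total: 3)
Total vowels: 3

3


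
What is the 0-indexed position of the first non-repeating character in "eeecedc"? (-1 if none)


Input: eeecedc
Character frequencies:
  'c': 2
  'd': 1
  'e': 4
Scanning left to right for freq == 1:
  Position 0 ('e'): freq=4, skip
  Position 1 ('e'): freq=4, skip
  Position 2 ('e'): freq=4, skip
  Position 3 ('c'): freq=2, skip
  Position 4 ('e'): freq=4, skip
  Position 5 ('d'): unique! => answer = 5

5


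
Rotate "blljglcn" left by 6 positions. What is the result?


Input: "blljglcn", rotate left by 6
First 6 characters: "blljgl"
Remaining characters: "cn"
Concatenate remaining + first: "cn" + "blljgl" = "cnblljgl"

cnblljgl


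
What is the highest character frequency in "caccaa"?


Input: caccaa
Character counts:
  'a': 3
  'c': 3
Maximum frequency: 3

3


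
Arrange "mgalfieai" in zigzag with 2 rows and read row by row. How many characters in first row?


Zigzag "mgalfieai" into 2 rows:
Placing characters:
  'm' => row 0
  'g' => row 1
  'a' => row 0
  'l' => row 1
  'f' => row 0
  'i' => row 1
  'e' => row 0
  'a' => row 1
  'i' => row 0
Rows:
  Row 0: "mafei"
  Row 1: "glia"
First row length: 5

5


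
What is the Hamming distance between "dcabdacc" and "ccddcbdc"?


Comparing "dcabdacc" and "ccddcbdc" position by position:
  Position 0: 'd' vs 'c' => differ
  Position 1: 'c' vs 'c' => same
  Position 2: 'a' vs 'd' => differ
  Position 3: 'b' vs 'd' => differ
  Position 4: 'd' vs 'c' => differ
  Position 5: 'a' vs 'b' => differ
  Position 6: 'c' vs 'd' => differ
  Position 7: 'c' vs 'c' => same
Total differences (Hamming distance): 6

6


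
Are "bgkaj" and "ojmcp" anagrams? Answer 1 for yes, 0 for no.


Strings: "bgkaj", "ojmcp"
Sorted first:  abgjk
Sorted second: cjmop
Differ at position 0: 'a' vs 'c' => not anagrams

0


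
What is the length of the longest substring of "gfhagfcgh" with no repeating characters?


Input: "gfhagfcgh"
Sliding window (track last position of each char):
  Position 0 ('g'): window [0,0] length 1 -- new best
  Position 1 ('f'): window [0,1] length 2 -- new best
  Position 2 ('h'): window [0,2] length 3 -- new best
  Position 3 ('a'): window [0,3] length 4 -- new best
  Position 4 ('g'): repeat (last at 0), move window start to 1
  Position 4 ('g'): window [1,4] length 4
  Position 5 ('f'): repeat (last at 1), move window start to 2
  Position 5 ('f'): window [2,5] length 4
  Position 6 ('c'): window [2,6] length 5 -- new best
  Position 7 ('g'): repeat (last at 4), move window start to 5
  Position 7 ('g'): window [5,7] length 3
  Position 8 ('h'): window [5,8] length 4
Longest substring with no repeats: "hagfc" with length 5

5


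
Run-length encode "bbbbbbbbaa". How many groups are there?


Input: bbbbbbbbaa
Scanning for consecutive runs:
  Group 1: 'b' x 8 (positions 0-7)
  Group 2: 'a' x 2 (positions 8-9)
Total groups: 2

2


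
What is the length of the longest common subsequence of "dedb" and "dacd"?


LCS of "dedb" and "dacd"
DP table:
           d    a    c    d
      0    0    0    0    0
  d   0    1    1    1    1
  e   0    1    1    1    1
  d   0    1    1    1    2
  b   0    1    1    1    2
LCS length = dp[4][4] = 2

2


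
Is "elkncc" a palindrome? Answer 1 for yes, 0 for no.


Input: elkncc
Reversed: ccnkle
  Compare pos 0 ('e') with pos 5 ('c'): MISMATCH
  Compare pos 1 ('l') with pos 4 ('c'): MISMATCH
  Compare pos 2 ('k') with pos 3 ('n'): MISMATCH
Result: not a palindrome

0


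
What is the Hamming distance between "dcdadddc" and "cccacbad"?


Comparing "dcdadddc" and "cccacbad" position by position:
  Position 0: 'd' vs 'c' => differ
  Position 1: 'c' vs 'c' => same
  Position 2: 'd' vs 'c' => differ
  Position 3: 'a' vs 'a' => same
  Position 4: 'd' vs 'c' => differ
  Position 5: 'd' vs 'b' => differ
  Position 6: 'd' vs 'a' => differ
  Position 7: 'c' vs 'd' => differ
Total differences (Hamming distance): 6

6


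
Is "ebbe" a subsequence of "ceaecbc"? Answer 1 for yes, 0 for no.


Check if "ebbe" is a subsequence of "ceaecbc"
Greedy scan:
  Position 0 ('c'): no match needed
  Position 1 ('e'): matches sub[0] = 'e'
  Position 2 ('a'): no match needed
  Position 3 ('e'): no match needed
  Position 4 ('c'): no match needed
  Position 5 ('b'): matches sub[1] = 'b'
  Position 6 ('c'): no match needed
Only matched 2/4 characters => not a subsequence

0


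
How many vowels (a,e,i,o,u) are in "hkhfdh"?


Input: hkhfdh
Checking each character:
  'h' at position 0: consonant
  'k' at position 1: consonant
  'h' at position 2: consonant
  'f' at position 3: consonant
  'd' at position 4: consonant
  'h' at position 5: consonant
Total vowels: 0

0


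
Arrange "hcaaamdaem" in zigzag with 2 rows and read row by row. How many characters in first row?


Zigzag "hcaaamdaem" into 2 rows:
Placing characters:
  'h' => row 0
  'c' => row 1
  'a' => row 0
  'a' => row 1
  'a' => row 0
  'm' => row 1
  'd' => row 0
  'a' => row 1
  'e' => row 0
  'm' => row 1
Rows:
  Row 0: "haade"
  Row 1: "camam"
First row length: 5

5


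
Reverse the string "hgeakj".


Input: hgeakj
Reading characters right to left:
  Position 5: 'j'
  Position 4: 'k'
  Position 3: 'a'
  Position 2: 'e'
  Position 1: 'g'
  Position 0: 'h'
Reversed: jkaegh

jkaegh


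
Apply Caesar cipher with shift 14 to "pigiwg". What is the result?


Caesar cipher: shift "pigiwg" by 14
  'p' (pos 15) + 14 = pos 3 = 'd'
  'i' (pos 8) + 14 = pos 22 = 'w'
  'g' (pos 6) + 14 = pos 20 = 'u'
  'i' (pos 8) + 14 = pos 22 = 'w'
  'w' (pos 22) + 14 = pos 10 = 'k'
  'g' (pos 6) + 14 = pos 20 = 'u'
Result: dwuwku

dwuwku


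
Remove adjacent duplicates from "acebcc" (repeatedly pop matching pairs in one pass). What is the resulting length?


Input: acebcc
Stack-based adjacent duplicate removal:
  Read 'a': push. Stack: a
  Read 'c': push. Stack: ac
  Read 'e': push. Stack: ace
  Read 'b': push. Stack: aceb
  Read 'c': push. Stack: acebc
  Read 'c': matches stack top 'c' => pop. Stack: aceb
Final stack: "aceb" (length 4)

4


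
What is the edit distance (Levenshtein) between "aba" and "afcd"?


Computing edit distance: "aba" -> "afcd"
DP table:
           a    f    c    d
      0    1    2    3    4
  a   1    0    1    2    3
  b   2    1    1    2    3
  a   3    2    2    2    3
Edit distance = dp[3][4] = 3

3


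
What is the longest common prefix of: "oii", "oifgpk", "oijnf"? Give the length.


Words: oii, oifgpk, oijnf
  Position 0: all 'o' => match
  Position 1: all 'i' => match
  Position 2: ('i', 'f', 'j') => mismatch, stop
LCP = "oi" (length 2)

2


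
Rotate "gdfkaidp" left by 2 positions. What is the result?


Input: "gdfkaidp", rotate left by 2
First 2 characters: "gd"
Remaining characters: "fkaidp"
Concatenate remaining + first: "fkaidp" + "gd" = "fkaidpgd"

fkaidpgd


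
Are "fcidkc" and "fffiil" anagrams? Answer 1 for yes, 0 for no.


Strings: "fcidkc", "fffiil"
Sorted first:  ccdfik
Sorted second: fffiil
Differ at position 0: 'c' vs 'f' => not anagrams

0


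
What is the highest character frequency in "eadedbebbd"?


Input: eadedbebbd
Character counts:
  'a': 1
  'b': 3
  'd': 3
  'e': 3
Maximum frequency: 3

3


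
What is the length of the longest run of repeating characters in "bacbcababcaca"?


Input: "bacbcababcaca"
Scanning for longest run:
  Position 1 ('a'): new char, reset run to 1
  Position 2 ('c'): new char, reset run to 1
  Position 3 ('b'): new char, reset run to 1
  Position 4 ('c'): new char, reset run to 1
  Position 5 ('a'): new char, reset run to 1
  Position 6 ('b'): new char, reset run to 1
  Position 7 ('a'): new char, reset run to 1
  Position 8 ('b'): new char, reset run to 1
  Position 9 ('c'): new char, reset run to 1
  Position 10 ('a'): new char, reset run to 1
  Position 11 ('c'): new char, reset run to 1
  Position 12 ('a'): new char, reset run to 1
Longest run: 'b' with length 1

1


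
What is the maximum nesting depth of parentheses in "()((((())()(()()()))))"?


Input: "()((((())()(()()()))))"
Tracking depth:
  Position 0 '(': depth becomes 1
  Position 1 ')': depth becomes 0
  Position 2 '(': depth becomes 1
  Position 3 '(': depth becomes 2
  Position 4 '(': depth becomes 3
  Position 5 '(': depth becomes 4
  Position 6 '(': depth becomes 5
  Position 7 ')': depth becomes 4
  Position 8 ')': depth becomes 3
  Position 9 '(': depth becomes 4
  Position 10 ')': depth becomes 3
  Position 11 '(': depth becomes 4
  Position 12 '(': depth becomes 5
  Position 13 ')': depth becomes 4
  Position 14 '(': depth becomes 5
  Position 15 ')': depth becomes 4
  Position 16 '(': depth becomes 5
  Position 17 ')': depth becomes 4
  Position 18 ')': depth becomes 3
  Position 19 ')': depth becomes 2
  Position 20 ')': depth becomes 1
  Position 21 ')': depth becomes 0
Maximum depth reached: 5

5


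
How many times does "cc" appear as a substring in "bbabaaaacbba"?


Searching for "cc" in "bbabaaaacbba"
Scanning each position:
  Position 0: "bb" => no
  Position 1: "ba" => no
  Position 2: "ab" => no
  Position 3: "ba" => no
  Position 4: "aa" => no
  Position 5: "aa" => no
  Position 6: "aa" => no
  Position 7: "ac" => no
  Position 8: "cb" => no
  Position 9: "bb" => no
  Position 10: "ba" => no
Total occurrences: 0

0


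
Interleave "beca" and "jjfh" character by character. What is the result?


Interleaving "beca" and "jjfh":
  Position 0: 'b' from first, 'j' from second => "bj"
  Position 1: 'e' from first, 'j' from second => "ej"
  Position 2: 'c' from first, 'f' from second => "cf"
  Position 3: 'a' from first, 'h' from second => "ah"
Result: bjejcfah

bjejcfah


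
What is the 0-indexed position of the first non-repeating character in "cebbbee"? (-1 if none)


Input: cebbbee
Character frequencies:
  'b': 3
  'c': 1
  'e': 3
Scanning left to right for freq == 1:
  Position 0 ('c'): unique! => answer = 0

0


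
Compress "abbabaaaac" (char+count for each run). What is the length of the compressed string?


Input: abbabaaaac
Runs:
  'a' x 1 => "a1"
  'b' x 2 => "b2"
  'a' x 1 => "a1"
  'b' x 1 => "b1"
  'a' x 4 => "a4"
  'c' x 1 => "c1"
Compressed: "a1b2a1b1a4c1"
Compressed length: 12

12


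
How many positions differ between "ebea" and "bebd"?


Comparing "ebea" and "bebd" position by position:
  Position 0: 'e' vs 'b' => DIFFER
  Position 1: 'b' vs 'e' => DIFFER
  Position 2: 'e' vs 'b' => DIFFER
  Position 3: 'a' vs 'd' => DIFFER
Positions that differ: 4

4


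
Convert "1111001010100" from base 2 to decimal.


Input: "1111001010100" in base 2
Positional expansion:
  Digit '1' (value 1) x 2^12 = 4096
  Digit '1' (value 1) x 2^11 = 2048
  Digit '1' (value 1) x 2^10 = 1024
  Digit '1' (value 1) x 2^9 = 512
  Digit '0' (value 0) x 2^8 = 0
  Digit '0' (value 0) x 2^7 = 0
  Digit '1' (value 1) x 2^6 = 64
  Digit '0' (value 0) x 2^5 = 0
  Digit '1' (value 1) x 2^4 = 16
  Digit '0' (value 0) x 2^3 = 0
  Digit '1' (value 1) x 2^2 = 4
  Digit '0' (value 0) x 2^1 = 0
  Digit '0' (value 0) x 2^0 = 0
Sum = 7764

7764


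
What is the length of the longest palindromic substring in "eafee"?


Input: "eafee"
Checking substrings for palindromes:
  [3:5] "ee" (len 2) => palindrome
Longest palindromic substring: "ee" with length 2

2


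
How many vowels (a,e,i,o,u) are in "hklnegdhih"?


Input: hklnegdhih
Checking each character:
  'h' at position 0: consonant
  'k' at position 1: consonant
  'l' at position 2: consonant
  'n' at position 3: consonant
  'e' at position 4: vowel (running total: 1)
  'g' at position 5: consonant
  'd' at position 6: consonant
  'h' at position 7: consonant
  'i' at position 8: vowel (running total: 2)
  'h' at position 9: consonant
Total vowels: 2

2


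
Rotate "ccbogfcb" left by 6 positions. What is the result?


Input: "ccbogfcb", rotate left by 6
First 6 characters: "ccbogf"
Remaining characters: "cb"
Concatenate remaining + first: "cb" + "ccbogf" = "cbccbogf"

cbccbogf


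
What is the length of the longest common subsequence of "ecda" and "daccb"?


LCS of "ecda" and "daccb"
DP table:
           d    a    c    c    b
      0    0    0    0    0    0
  e   0    0    0    0    0    0
  c   0    0    0    1    1    1
  d   0    1    1    1    1    1
  a   0    1    2    2    2    2
LCS length = dp[4][5] = 2

2


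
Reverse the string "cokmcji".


Input: cokmcji
Reading characters right to left:
  Position 6: 'i'
  Position 5: 'j'
  Position 4: 'c'
  Position 3: 'm'
  Position 2: 'k'
  Position 1: 'o'
  Position 0: 'c'
Reversed: ijcmkoc

ijcmkoc


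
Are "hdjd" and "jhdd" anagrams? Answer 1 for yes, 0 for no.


Strings: "hdjd", "jhdd"
Sorted first:  ddhj
Sorted second: ddhj
Sorted forms match => anagrams

1


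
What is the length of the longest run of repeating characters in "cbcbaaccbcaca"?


Input: "cbcbaaccbcaca"
Scanning for longest run:
  Position 1 ('b'): new char, reset run to 1
  Position 2 ('c'): new char, reset run to 1
  Position 3 ('b'): new char, reset run to 1
  Position 4 ('a'): new char, reset run to 1
  Position 5 ('a'): continues run of 'a', length=2
  Position 6 ('c'): new char, reset run to 1
  Position 7 ('c'): continues run of 'c', length=2
  Position 8 ('b'): new char, reset run to 1
  Position 9 ('c'): new char, reset run to 1
  Position 10 ('a'): new char, reset run to 1
  Position 11 ('c'): new char, reset run to 1
  Position 12 ('a'): new char, reset run to 1
Longest run: 'a' with length 2

2


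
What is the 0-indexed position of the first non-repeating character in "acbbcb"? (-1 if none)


Input: acbbcb
Character frequencies:
  'a': 1
  'b': 3
  'c': 2
Scanning left to right for freq == 1:
  Position 0 ('a'): unique! => answer = 0

0


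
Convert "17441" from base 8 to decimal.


Input: "17441" in base 8
Positional expansion:
  Digit '1' (value 1) x 8^4 = 4096
  Digit '7' (value 7) x 8^3 = 3584
  Digit '4' (value 4) x 8^2 = 256
  Digit '4' (value 4) x 8^1 = 32
  Digit '1' (value 1) x 8^0 = 1
Sum = 7969

7969


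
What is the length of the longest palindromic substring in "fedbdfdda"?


Input: "fedbdfdda"
Checking substrings for palindromes:
  [2:5] "dbd" (len 3) => palindrome
  [4:7] "dfd" (len 3) => palindrome
  [6:8] "dd" (len 2) => palindrome
Longest palindromic substring: "dbd" with length 3

3


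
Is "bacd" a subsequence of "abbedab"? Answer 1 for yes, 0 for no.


Check if "bacd" is a subsequence of "abbedab"
Greedy scan:
  Position 0 ('a'): no match needed
  Position 1 ('b'): matches sub[0] = 'b'
  Position 2 ('b'): no match needed
  Position 3 ('e'): no match needed
  Position 4 ('d'): no match needed
  Position 5 ('a'): matches sub[1] = 'a'
  Position 6 ('b'): no match needed
Only matched 2/4 characters => not a subsequence

0


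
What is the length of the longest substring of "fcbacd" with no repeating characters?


Input: "fcbacd"
Sliding window (track last position of each char):
  Position 0 ('f'): window [0,0] length 1 -- new best
  Position 1 ('c'): window [0,1] length 2 -- new best
  Position 2 ('b'): window [0,2] length 3 -- new best
  Position 3 ('a'): window [0,3] length 4 -- new best
  Position 4 ('c'): repeat (last at 1), move window start to 2
  Position 4 ('c'): window [2,4] length 3
  Position 5 ('d'): window [2,5] length 4
Longest substring with no repeats: "fcba" with length 4

4


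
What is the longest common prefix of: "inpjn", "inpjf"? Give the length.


Words: inpjn, inpjf
  Position 0: all 'i' => match
  Position 1: all 'n' => match
  Position 2: all 'p' => match
  Position 3: all 'j' => match
  Position 4: ('n', 'f') => mismatch, stop
LCP = "inpj" (length 4)

4


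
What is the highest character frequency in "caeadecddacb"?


Input: caeadecddacb
Character counts:
  'a': 3
  'b': 1
  'c': 3
  'd': 3
  'e': 2
Maximum frequency: 3

3


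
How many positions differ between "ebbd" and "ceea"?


Comparing "ebbd" and "ceea" position by position:
  Position 0: 'e' vs 'c' => DIFFER
  Position 1: 'b' vs 'e' => DIFFER
  Position 2: 'b' vs 'e' => DIFFER
  Position 3: 'd' vs 'a' => DIFFER
Positions that differ: 4

4


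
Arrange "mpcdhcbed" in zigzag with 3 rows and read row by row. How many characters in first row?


Zigzag "mpcdhcbed" into 3 rows:
Placing characters:
  'm' => row 0
  'p' => row 1
  'c' => row 2
  'd' => row 1
  'h' => row 0
  'c' => row 1
  'b' => row 2
  'e' => row 1
  'd' => row 0
Rows:
  Row 0: "mhd"
  Row 1: "pdce"
  Row 2: "cb"
First row length: 3

3


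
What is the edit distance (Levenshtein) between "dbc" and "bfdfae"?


Computing edit distance: "dbc" -> "bfdfae"
DP table:
           b    f    d    f    a    e
      0    1    2    3    4    5    6
  d   1    1    2    2    3    4    5
  b   2    1    2    3    3    4    5
  c   3    2    2    3    4    4    5
Edit distance = dp[3][6] = 5

5


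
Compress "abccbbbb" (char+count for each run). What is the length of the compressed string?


Input: abccbbbb
Runs:
  'a' x 1 => "a1"
  'b' x 1 => "b1"
  'c' x 2 => "c2"
  'b' x 4 => "b4"
Compressed: "a1b1c2b4"
Compressed length: 8

8


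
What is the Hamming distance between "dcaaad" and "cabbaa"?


Comparing "dcaaad" and "cabbaa" position by position:
  Position 0: 'd' vs 'c' => differ
  Position 1: 'c' vs 'a' => differ
  Position 2: 'a' vs 'b' => differ
  Position 3: 'a' vs 'b' => differ
  Position 4: 'a' vs 'a' => same
  Position 5: 'd' vs 'a' => differ
Total differences (Hamming distance): 5

5


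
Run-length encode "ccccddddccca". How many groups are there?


Input: ccccddddccca
Scanning for consecutive runs:
  Group 1: 'c' x 4 (positions 0-3)
  Group 2: 'd' x 4 (positions 4-7)
  Group 3: 'c' x 3 (positions 8-10)
  Group 4: 'a' x 1 (positions 11-11)
Total groups: 4

4


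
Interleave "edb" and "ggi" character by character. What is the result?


Interleaving "edb" and "ggi":
  Position 0: 'e' from first, 'g' from second => "eg"
  Position 1: 'd' from first, 'g' from second => "dg"
  Position 2: 'b' from first, 'i' from second => "bi"
Result: egdgbi

egdgbi


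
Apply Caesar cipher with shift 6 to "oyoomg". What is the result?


Caesar cipher: shift "oyoomg" by 6
  'o' (pos 14) + 6 = pos 20 = 'u'
  'y' (pos 24) + 6 = pos 4 = 'e'
  'o' (pos 14) + 6 = pos 20 = 'u'
  'o' (pos 14) + 6 = pos 20 = 'u'
  'm' (pos 12) + 6 = pos 18 = 's'
  'g' (pos 6) + 6 = pos 12 = 'm'
Result: ueuusm

ueuusm


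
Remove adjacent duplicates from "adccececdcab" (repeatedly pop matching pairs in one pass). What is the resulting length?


Input: adccececdcab
Stack-based adjacent duplicate removal:
  Read 'a': push. Stack: a
  Read 'd': push. Stack: ad
  Read 'c': push. Stack: adc
  Read 'c': matches stack top 'c' => pop. Stack: ad
  Read 'e': push. Stack: ade
  Read 'c': push. Stack: adec
  Read 'e': push. Stack: adece
  Read 'c': push. Stack: adecec
  Read 'd': push. Stack: adececd
  Read 'c': push. Stack: adececdc
  Read 'a': push. Stack: adececdca
  Read 'b': push. Stack: adececdcab
Final stack: "adececdcab" (length 10)

10


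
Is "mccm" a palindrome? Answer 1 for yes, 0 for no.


Input: mccm
Reversed: mccm
  Compare pos 0 ('m') with pos 3 ('m'): match
  Compare pos 1 ('c') with pos 2 ('c'): match
Result: palindrome

1


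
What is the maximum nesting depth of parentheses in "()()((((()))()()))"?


Input: "()()((((()))()()))"
Tracking depth:
  Position 0 '(': depth becomes 1
  Position 1 ')': depth becomes 0
  Position 2 '(': depth becomes 1
  Position 3 ')': depth becomes 0
  Position 4 '(': depth becomes 1
  Position 5 '(': depth becomes 2
  Position 6 '(': depth becomes 3
  Position 7 '(': depth becomes 4
  Position 8 '(': depth becomes 5
  Position 9 ')': depth becomes 4
  Position 10 ')': depth becomes 3
  Position 11 ')': depth becomes 2
  Position 12 '(': depth becomes 3
  Position 13 ')': depth becomes 2
  Position 14 '(': depth becomes 3
  Position 15 ')': depth becomes 2
  Position 16 ')': depth becomes 1
  Position 17 ')': depth becomes 0
Maximum depth reached: 5

5


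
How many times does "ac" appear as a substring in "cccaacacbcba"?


Searching for "ac" in "cccaacacbcba"
Scanning each position:
  Position 0: "cc" => no
  Position 1: "cc" => no
  Position 2: "ca" => no
  Position 3: "aa" => no
  Position 4: "ac" => MATCH
  Position 5: "ca" => no
  Position 6: "ac" => MATCH
  Position 7: "cb" => no
  Position 8: "bc" => no
  Position 9: "cb" => no
  Position 10: "ba" => no
Total occurrences: 2

2


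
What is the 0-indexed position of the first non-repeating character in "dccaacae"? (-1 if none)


Input: dccaacae
Character frequencies:
  'a': 3
  'c': 3
  'd': 1
  'e': 1
Scanning left to right for freq == 1:
  Position 0 ('d'): unique! => answer = 0

0


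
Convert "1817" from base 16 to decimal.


Input: "1817" in base 16
Positional expansion:
  Digit '1' (value 1) x 16^3 = 4096
  Digit '8' (value 8) x 16^2 = 2048
  Digit '1' (value 1) x 16^1 = 16
  Digit '7' (value 7) x 16^0 = 7
Sum = 6167

6167


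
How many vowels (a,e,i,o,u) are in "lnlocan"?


Input: lnlocan
Checking each character:
  'l' at position 0: consonant
  'n' at position 1: consonant
  'l' at position 2: consonant
  'o' at position 3: vowel (running total: 1)
  'c' at position 4: consonant
  'a' at position 5: vowel (running total: 2)
  'n' at position 6: consonant
Total vowels: 2

2


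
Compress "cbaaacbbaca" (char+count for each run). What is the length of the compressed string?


Input: cbaaacbbaca
Runs:
  'c' x 1 => "c1"
  'b' x 1 => "b1"
  'a' x 3 => "a3"
  'c' x 1 => "c1"
  'b' x 2 => "b2"
  'a' x 1 => "a1"
  'c' x 1 => "c1"
  'a' x 1 => "a1"
Compressed: "c1b1a3c1b2a1c1a1"
Compressed length: 16

16


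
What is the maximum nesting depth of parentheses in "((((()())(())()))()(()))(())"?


Input: "((((()())(())()))()(()))(())"
Tracking depth:
  Position 0 '(': depth becomes 1
  Position 1 '(': depth becomes 2
  Position 2 '(': depth becomes 3
  Position 3 '(': depth becomes 4
  Position 4 '(': depth becomes 5
  Position 5 ')': depth becomes 4
  Position 6 '(': depth becomes 5
  Position 7 ')': depth becomes 4
  Position 8 ')': depth becomes 3
  Position 9 '(': depth becomes 4
  Position 10 '(': depth becomes 5
  Position 11 ')': depth becomes 4
  Position 12 ')': depth becomes 3
  Position 13 '(': depth becomes 4
  Position 14 ')': depth becomes 3
  Position 15 ')': depth becomes 2
  Position 16 ')': depth becomes 1
  Position 17 '(': depth becomes 2
  Position 18 ')': depth becomes 1
  Position 19 '(': depth becomes 2
  Position 20 '(': depth becomes 3
  Position 21 ')': depth becomes 2
  Position 22 ')': depth becomes 1
  Position 23 ')': depth becomes 0
  Position 24 '(': depth becomes 1
  Position 25 '(': depth becomes 2
  Position 26 ')': depth becomes 1
  Position 27 ')': depth becomes 0
Maximum depth reached: 5

5


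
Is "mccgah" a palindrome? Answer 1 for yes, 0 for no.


Input: mccgah
Reversed: hagccm
  Compare pos 0 ('m') with pos 5 ('h'): MISMATCH
  Compare pos 1 ('c') with pos 4 ('a'): MISMATCH
  Compare pos 2 ('c') with pos 3 ('g'): MISMATCH
Result: not a palindrome

0


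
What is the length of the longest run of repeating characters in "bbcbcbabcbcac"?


Input: "bbcbcbabcbcac"
Scanning for longest run:
  Position 1 ('b'): continues run of 'b', length=2
  Position 2 ('c'): new char, reset run to 1
  Position 3 ('b'): new char, reset run to 1
  Position 4 ('c'): new char, reset run to 1
  Position 5 ('b'): new char, reset run to 1
  Position 6 ('a'): new char, reset run to 1
  Position 7 ('b'): new char, reset run to 1
  Position 8 ('c'): new char, reset run to 1
  Position 9 ('b'): new char, reset run to 1
  Position 10 ('c'): new char, reset run to 1
  Position 11 ('a'): new char, reset run to 1
  Position 12 ('c'): new char, reset run to 1
Longest run: 'b' with length 2

2


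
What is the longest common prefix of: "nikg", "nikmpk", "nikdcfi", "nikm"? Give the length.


Words: nikg, nikmpk, nikdcfi, nikm
  Position 0: all 'n' => match
  Position 1: all 'i' => match
  Position 2: all 'k' => match
  Position 3: ('g', 'm', 'd', 'm') => mismatch, stop
LCP = "nik" (length 3)

3


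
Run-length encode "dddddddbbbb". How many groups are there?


Input: dddddddbbbb
Scanning for consecutive runs:
  Group 1: 'd' x 7 (positions 0-6)
  Group 2: 'b' x 4 (positions 7-10)
Total groups: 2

2


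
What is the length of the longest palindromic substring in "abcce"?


Input: "abcce"
Checking substrings for palindromes:
  [2:4] "cc" (len 2) => palindrome
Longest palindromic substring: "cc" with length 2

2


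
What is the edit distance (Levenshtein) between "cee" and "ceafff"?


Computing edit distance: "cee" -> "ceafff"
DP table:
           c    e    a    f    f    f
      0    1    2    3    4    5    6
  c   1    0    1    2    3    4    5
  e   2    1    0    1    2    3    4
  e   3    2    1    1    2    3    4
Edit distance = dp[3][6] = 4

4


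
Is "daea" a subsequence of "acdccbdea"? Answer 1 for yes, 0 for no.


Check if "daea" is a subsequence of "acdccbdea"
Greedy scan:
  Position 0 ('a'): no match needed
  Position 1 ('c'): no match needed
  Position 2 ('d'): matches sub[0] = 'd'
  Position 3 ('c'): no match needed
  Position 4 ('c'): no match needed
  Position 5 ('b'): no match needed
  Position 6 ('d'): no match needed
  Position 7 ('e'): no match needed
  Position 8 ('a'): matches sub[1] = 'a'
Only matched 2/4 characters => not a subsequence

0


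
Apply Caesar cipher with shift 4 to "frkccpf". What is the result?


Caesar cipher: shift "frkccpf" by 4
  'f' (pos 5) + 4 = pos 9 = 'j'
  'r' (pos 17) + 4 = pos 21 = 'v'
  'k' (pos 10) + 4 = pos 14 = 'o'
  'c' (pos 2) + 4 = pos 6 = 'g'
  'c' (pos 2) + 4 = pos 6 = 'g'
  'p' (pos 15) + 4 = pos 19 = 't'
  'f' (pos 5) + 4 = pos 9 = 'j'
Result: jvoggtj

jvoggtj


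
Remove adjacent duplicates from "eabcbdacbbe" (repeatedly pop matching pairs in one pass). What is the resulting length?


Input: eabcbdacbbe
Stack-based adjacent duplicate removal:
  Read 'e': push. Stack: e
  Read 'a': push. Stack: ea
  Read 'b': push. Stack: eab
  Read 'c': push. Stack: eabc
  Read 'b': push. Stack: eabcb
  Read 'd': push. Stack: eabcbd
  Read 'a': push. Stack: eabcbda
  Read 'c': push. Stack: eabcbdac
  Read 'b': push. Stack: eabcbdacb
  Read 'b': matches stack top 'b' => pop. Stack: eabcbdac
  Read 'e': push. Stack: eabcbdace
Final stack: "eabcbdace" (length 9)

9


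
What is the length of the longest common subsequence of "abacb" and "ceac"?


LCS of "abacb" and "ceac"
DP table:
           c    e    a    c
      0    0    0    0    0
  a   0    0    0    1    1
  b   0    0    0    1    1
  a   0    0    0    1    1
  c   0    1    1    1    2
  b   0    1    1    1    2
LCS length = dp[5][4] = 2

2


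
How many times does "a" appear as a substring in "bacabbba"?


Searching for "a" in "bacabbba"
Scanning each position:
  Position 0: "b" => no
  Position 1: "a" => MATCH
  Position 2: "c" => no
  Position 3: "a" => MATCH
  Position 4: "b" => no
  Position 5: "b" => no
  Position 6: "b" => no
  Position 7: "a" => MATCH
Total occurrences: 3

3


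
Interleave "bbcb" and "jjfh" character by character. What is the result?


Interleaving "bbcb" and "jjfh":
  Position 0: 'b' from first, 'j' from second => "bj"
  Position 1: 'b' from first, 'j' from second => "bj"
  Position 2: 'c' from first, 'f' from second => "cf"
  Position 3: 'b' from first, 'h' from second => "bh"
Result: bjbjcfbh

bjbjcfbh


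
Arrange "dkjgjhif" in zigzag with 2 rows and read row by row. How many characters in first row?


Zigzag "dkjgjhif" into 2 rows:
Placing characters:
  'd' => row 0
  'k' => row 1
  'j' => row 0
  'g' => row 1
  'j' => row 0
  'h' => row 1
  'i' => row 0
  'f' => row 1
Rows:
  Row 0: "djji"
  Row 1: "kghf"
First row length: 4

4


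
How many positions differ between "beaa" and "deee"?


Comparing "beaa" and "deee" position by position:
  Position 0: 'b' vs 'd' => DIFFER
  Position 1: 'e' vs 'e' => same
  Position 2: 'a' vs 'e' => DIFFER
  Position 3: 'a' vs 'e' => DIFFER
Positions that differ: 3

3


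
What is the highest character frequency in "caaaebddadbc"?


Input: caaaebddadbc
Character counts:
  'a': 4
  'b': 2
  'c': 2
  'd': 3
  'e': 1
Maximum frequency: 4

4


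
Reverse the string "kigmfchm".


Input: kigmfchm
Reading characters right to left:
  Position 7: 'm'
  Position 6: 'h'
  Position 5: 'c'
  Position 4: 'f'
  Position 3: 'm'
  Position 2: 'g'
  Position 1: 'i'
  Position 0: 'k'
Reversed: mhcfmgik

mhcfmgik


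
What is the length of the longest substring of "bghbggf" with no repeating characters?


Input: "bghbggf"
Sliding window (track last position of each char):
  Position 0 ('b'): window [0,0] length 1 -- new best
  Position 1 ('g'): window [0,1] length 2 -- new best
  Position 2 ('h'): window [0,2] length 3 -- new best
  Position 3 ('b'): repeat (last at 0), move window start to 1
  Position 3 ('b'): window [1,3] length 3
  Position 4 ('g'): repeat (last at 1), move window start to 2
  Position 4 ('g'): window [2,4] length 3
  Position 5 ('g'): repeat (last at 4), move window start to 5
  Position 5 ('g'): window [5,5] length 1
  Position 6 ('f'): window [5,6] length 2
Longest substring with no repeats: "bgh" with length 3

3


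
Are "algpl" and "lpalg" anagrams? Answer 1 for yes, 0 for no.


Strings: "algpl", "lpalg"
Sorted first:  agllp
Sorted second: agllp
Sorted forms match => anagrams

1


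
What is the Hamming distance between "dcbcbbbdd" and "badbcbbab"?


Comparing "dcbcbbbdd" and "badbcbbab" position by position:
  Position 0: 'd' vs 'b' => differ
  Position 1: 'c' vs 'a' => differ
  Position 2: 'b' vs 'd' => differ
  Position 3: 'c' vs 'b' => differ
  Position 4: 'b' vs 'c' => differ
  Position 5: 'b' vs 'b' => same
  Position 6: 'b' vs 'b' => same
  Position 7: 'd' vs 'a' => differ
  Position 8: 'd' vs 'b' => differ
Total differences (Hamming distance): 7

7


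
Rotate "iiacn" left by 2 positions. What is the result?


Input: "iiacn", rotate left by 2
First 2 characters: "ii"
Remaining characters: "acn"
Concatenate remaining + first: "acn" + "ii" = "acnii"

acnii


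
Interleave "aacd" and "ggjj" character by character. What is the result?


Interleaving "aacd" and "ggjj":
  Position 0: 'a' from first, 'g' from second => "ag"
  Position 1: 'a' from first, 'g' from second => "ag"
  Position 2: 'c' from first, 'j' from second => "cj"
  Position 3: 'd' from first, 'j' from second => "dj"
Result: agagcjdj

agagcjdj


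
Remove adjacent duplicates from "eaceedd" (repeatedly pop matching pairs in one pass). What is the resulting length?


Input: eaceedd
Stack-based adjacent duplicate removal:
  Read 'e': push. Stack: e
  Read 'a': push. Stack: ea
  Read 'c': push. Stack: eac
  Read 'e': push. Stack: eace
  Read 'e': matches stack top 'e' => pop. Stack: eac
  Read 'd': push. Stack: eacd
  Read 'd': matches stack top 'd' => pop. Stack: eac
Final stack: "eac" (length 3)

3


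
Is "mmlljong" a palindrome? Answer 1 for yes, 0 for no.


Input: mmlljong
Reversed: gnojllmm
  Compare pos 0 ('m') with pos 7 ('g'): MISMATCH
  Compare pos 1 ('m') with pos 6 ('n'): MISMATCH
  Compare pos 2 ('l') with pos 5 ('o'): MISMATCH
  Compare pos 3 ('l') with pos 4 ('j'): MISMATCH
Result: not a palindrome

0


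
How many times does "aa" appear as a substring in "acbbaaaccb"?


Searching for "aa" in "acbbaaaccb"
Scanning each position:
  Position 0: "ac" => no
  Position 1: "cb" => no
  Position 2: "bb" => no
  Position 3: "ba" => no
  Position 4: "aa" => MATCH
  Position 5: "aa" => MATCH
  Position 6: "ac" => no
  Position 7: "cc" => no
  Position 8: "cb" => no
Total occurrences: 2

2


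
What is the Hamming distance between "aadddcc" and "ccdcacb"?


Comparing "aadddcc" and "ccdcacb" position by position:
  Position 0: 'a' vs 'c' => differ
  Position 1: 'a' vs 'c' => differ
  Position 2: 'd' vs 'd' => same
  Position 3: 'd' vs 'c' => differ
  Position 4: 'd' vs 'a' => differ
  Position 5: 'c' vs 'c' => same
  Position 6: 'c' vs 'b' => differ
Total differences (Hamming distance): 5

5


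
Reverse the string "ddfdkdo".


Input: ddfdkdo
Reading characters right to left:
  Position 6: 'o'
  Position 5: 'd'
  Position 4: 'k'
  Position 3: 'd'
  Position 2: 'f'
  Position 1: 'd'
  Position 0: 'd'
Reversed: odkdfdd

odkdfdd


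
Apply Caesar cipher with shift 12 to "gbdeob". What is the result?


Caesar cipher: shift "gbdeob" by 12
  'g' (pos 6) + 12 = pos 18 = 's'
  'b' (pos 1) + 12 = pos 13 = 'n'
  'd' (pos 3) + 12 = pos 15 = 'p'
  'e' (pos 4) + 12 = pos 16 = 'q'
  'o' (pos 14) + 12 = pos 0 = 'a'
  'b' (pos 1) + 12 = pos 13 = 'n'
Result: snpqan

snpqan


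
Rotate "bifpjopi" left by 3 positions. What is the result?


Input: "bifpjopi", rotate left by 3
First 3 characters: "bif"
Remaining characters: "pjopi"
Concatenate remaining + first: "pjopi" + "bif" = "pjopibif"

pjopibif


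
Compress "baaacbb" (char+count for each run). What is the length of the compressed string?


Input: baaacbb
Runs:
  'b' x 1 => "b1"
  'a' x 3 => "a3"
  'c' x 1 => "c1"
  'b' x 2 => "b2"
Compressed: "b1a3c1b2"
Compressed length: 8

8


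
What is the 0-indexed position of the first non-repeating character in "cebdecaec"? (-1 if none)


Input: cebdecaec
Character frequencies:
  'a': 1
  'b': 1
  'c': 3
  'd': 1
  'e': 3
Scanning left to right for freq == 1:
  Position 0 ('c'): freq=3, skip
  Position 1 ('e'): freq=3, skip
  Position 2 ('b'): unique! => answer = 2

2


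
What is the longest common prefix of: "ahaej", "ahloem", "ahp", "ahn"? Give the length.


Words: ahaej, ahloem, ahp, ahn
  Position 0: all 'a' => match
  Position 1: all 'h' => match
  Position 2: ('a', 'l', 'p', 'n') => mismatch, stop
LCP = "ah" (length 2)

2


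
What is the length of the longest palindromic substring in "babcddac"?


Input: "babcddac"
Checking substrings for palindromes:
  [0:3] "bab" (len 3) => palindrome
  [4:6] "dd" (len 2) => palindrome
Longest palindromic substring: "bab" with length 3

3


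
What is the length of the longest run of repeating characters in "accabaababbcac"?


Input: "accabaababbcac"
Scanning for longest run:
  Position 1 ('c'): new char, reset run to 1
  Position 2 ('c'): continues run of 'c', length=2
  Position 3 ('a'): new char, reset run to 1
  Position 4 ('b'): new char, reset run to 1
  Position 5 ('a'): new char, reset run to 1
  Position 6 ('a'): continues run of 'a', length=2
  Position 7 ('b'): new char, reset run to 1
  Position 8 ('a'): new char, reset run to 1
  Position 9 ('b'): new char, reset run to 1
  Position 10 ('b'): continues run of 'b', length=2
  Position 11 ('c'): new char, reset run to 1
  Position 12 ('a'): new char, reset run to 1
  Position 13 ('c'): new char, reset run to 1
Longest run: 'c' with length 2

2


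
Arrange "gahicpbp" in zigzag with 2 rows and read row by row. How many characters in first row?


Zigzag "gahicpbp" into 2 rows:
Placing characters:
  'g' => row 0
  'a' => row 1
  'h' => row 0
  'i' => row 1
  'c' => row 0
  'p' => row 1
  'b' => row 0
  'p' => row 1
Rows:
  Row 0: "ghcb"
  Row 1: "aipp"
First row length: 4

4


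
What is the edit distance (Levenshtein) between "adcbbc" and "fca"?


Computing edit distance: "adcbbc" -> "fca"
DP table:
           f    c    a
      0    1    2    3
  a   1    1    2    2
  d   2    2    2    3
  c   3    3    2    3
  b   4    4    3    3
  b   5    5    4    4
  c   6    6    5    5
Edit distance = dp[6][3] = 5

5


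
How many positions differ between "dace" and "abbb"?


Comparing "dace" and "abbb" position by position:
  Position 0: 'd' vs 'a' => DIFFER
  Position 1: 'a' vs 'b' => DIFFER
  Position 2: 'c' vs 'b' => DIFFER
  Position 3: 'e' vs 'b' => DIFFER
Positions that differ: 4

4


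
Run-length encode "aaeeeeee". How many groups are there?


Input: aaeeeeee
Scanning for consecutive runs:
  Group 1: 'a' x 2 (positions 0-1)
  Group 2: 'e' x 6 (positions 2-7)
Total groups: 2

2


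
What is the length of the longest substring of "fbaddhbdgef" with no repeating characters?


Input: "fbaddhbdgef"
Sliding window (track last position of each char):
  Position 0 ('f'): window [0,0] length 1 -- new best
  Position 1 ('b'): window [0,1] length 2 -- new best
  Position 2 ('a'): window [0,2] length 3 -- new best
  Position 3 ('d'): window [0,3] length 4 -- new best
  Position 4 ('d'): repeat (last at 3), move window start to 4
  Position 4 ('d'): window [4,4] length 1
  Position 5 ('h'): window [4,5] length 2
  Position 6 ('b'): window [4,6] length 3
  Position 7 ('d'): repeat (last at 4), move window start to 5
  Position 7 ('d'): window [5,7] length 3
  Position 8 ('g'): window [5,8] length 4
  Position 9 ('e'): window [5,9] length 5 -- new best
  Position 10 ('f'): window [5,10] length 6 -- new best
Longest substring with no repeats: "hbdgef" with length 6

6
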